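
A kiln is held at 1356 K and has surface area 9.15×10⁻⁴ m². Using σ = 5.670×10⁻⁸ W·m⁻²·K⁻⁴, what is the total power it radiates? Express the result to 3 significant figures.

Area A = 9.15×10⁻⁴ m².
P = σAT⁴ = 5.670×10⁻⁸ × 9.15×10⁻⁴ × (1356)⁴ = 175 W.

P ≈ 175 W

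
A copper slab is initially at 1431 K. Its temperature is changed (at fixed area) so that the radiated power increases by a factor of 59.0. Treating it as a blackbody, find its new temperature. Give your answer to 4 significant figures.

P ∝ T⁴, so T₂/T₁ = (P₂/P₁)^(1/4) = (59.0)^(1/4) = 2.77149.
T₂ = 1431 × 2.77149 = 3966 K.

T₂ ≈ 3966 K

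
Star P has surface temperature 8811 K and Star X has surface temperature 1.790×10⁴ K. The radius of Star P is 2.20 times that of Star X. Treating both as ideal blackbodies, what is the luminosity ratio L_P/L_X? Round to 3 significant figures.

L ∝ R²T⁴, so L_P/L_X = (R_P/R_X)²(T_P/T_X)⁴ = (2.20)² × (8811/1.790×10⁴)⁴ = 4.84 × 0.0587068 = 0.284.

L_P/L_X ≈ 0.284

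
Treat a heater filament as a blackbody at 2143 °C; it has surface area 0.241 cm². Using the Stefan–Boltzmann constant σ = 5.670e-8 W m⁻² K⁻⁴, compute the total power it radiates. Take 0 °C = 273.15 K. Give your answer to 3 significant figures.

P ≈ 46.6 W

T = 2143 °C + 273.15 = 2416.15 K.
Area A = 0.241 cm² = 2.41×10⁻⁵ m².
P = σAT⁴ = 5.670×10⁻⁸ × 2.41×10⁻⁵ × (2416.15)⁴ = 46.6 W.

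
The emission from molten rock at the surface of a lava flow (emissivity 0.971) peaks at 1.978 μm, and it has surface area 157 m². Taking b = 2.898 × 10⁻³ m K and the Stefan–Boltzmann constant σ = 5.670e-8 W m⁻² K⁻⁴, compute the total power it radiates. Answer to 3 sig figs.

P ≈ 3.98×10⁷ W

Wien's law: T = b/λ_max = 2.898×10⁻³/1.978×10⁻⁶ = 1465.12 K.
Area A = 157 m².
Then P = εσAT⁴ = 0.971×5.670×10⁻⁸×157×(1465.12)⁴ = 3.98×10⁷ W.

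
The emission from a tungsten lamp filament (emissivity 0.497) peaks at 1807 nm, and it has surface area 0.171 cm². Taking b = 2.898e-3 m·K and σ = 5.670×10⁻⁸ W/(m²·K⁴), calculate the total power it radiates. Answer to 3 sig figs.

P ≈ 3.19 W

Wien's law: T = b/λ_max = 2.898×10⁻³/1.807×10⁻⁶ = 1603.76 K.
Area A = 0.171 cm² = 1.71×10⁻⁵ m².
Then P = εσAT⁴ = 0.497×5.670×10⁻⁸×1.71×10⁻⁵×(1603.76)⁴ = 3.19 W.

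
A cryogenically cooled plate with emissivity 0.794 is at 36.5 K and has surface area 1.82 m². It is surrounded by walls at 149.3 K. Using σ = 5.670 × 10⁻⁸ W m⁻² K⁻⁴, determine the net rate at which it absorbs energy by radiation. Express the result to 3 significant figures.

Net gain ≈ 40.6 W

Area A = 1.82 m².
Net radiated power P_net = εσA(T⁴ − T₀⁴) = 0.794×5.670×10⁻⁸×1.82×(36.5⁴ − 149.3⁴).
T⁴ − T₀⁴ = 1.77489×10⁶ − 4.96866×10⁸ = -4.95091×10⁸ K⁴, so P_net = -40.6 W — negative, meaning a net gain of 40.6 W.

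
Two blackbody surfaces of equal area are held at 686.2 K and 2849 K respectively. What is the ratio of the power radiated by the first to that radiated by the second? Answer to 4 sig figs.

P₁/P₂ ≈ 3.365×10⁻³

With equal areas, P₁/P₂ = (T₁/T₂)⁴ = (686.2/2849)⁴ = 3.365×10⁻³.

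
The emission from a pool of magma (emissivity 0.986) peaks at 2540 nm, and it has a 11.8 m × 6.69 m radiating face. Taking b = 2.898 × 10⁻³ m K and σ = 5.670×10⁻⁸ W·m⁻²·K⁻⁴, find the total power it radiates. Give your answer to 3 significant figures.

P ≈ 7.48×10⁶ W

Wien's law: T = b/λ_max = 2.898×10⁻³/2.540×10⁻⁶ = 1140.94 K.
Area A = 11.8 × 6.69 = 78.942 m².
Then P = εσAT⁴ = 0.986×5.670×10⁻⁸×78.942×(1140.94)⁴ = 7.48×10⁶ W.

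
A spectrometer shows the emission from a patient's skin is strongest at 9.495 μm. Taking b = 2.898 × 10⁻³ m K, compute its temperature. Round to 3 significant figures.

Wien's law gives T = b/λ_max = (2.898×10⁻³ m·K)/(9.495×10⁻⁶ m) = 305 K.

T ≈ 305 K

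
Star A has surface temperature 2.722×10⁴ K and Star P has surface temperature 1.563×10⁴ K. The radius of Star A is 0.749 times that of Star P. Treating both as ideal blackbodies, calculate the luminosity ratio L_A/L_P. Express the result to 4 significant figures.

L_A/L_P ≈ 5.160

L ∝ R²T⁴, so L_A/L_P = (R_A/R_P)²(T_A/T_P)⁴ = (0.749)² × (2.722×10⁴/1.563×10⁴)⁴ = 0.561001 × 9.19849 = 5.160.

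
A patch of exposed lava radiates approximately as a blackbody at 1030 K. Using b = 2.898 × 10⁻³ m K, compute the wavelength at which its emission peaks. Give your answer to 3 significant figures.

Wien's displacement law: λ_max = b/T = (2.898×10⁻³ m·K)/(1030 K) = 2.814×10⁻⁶ m.
That is 2.81×10³ nm, in the infrared range.

λ_max ≈ 2.81×10³ nm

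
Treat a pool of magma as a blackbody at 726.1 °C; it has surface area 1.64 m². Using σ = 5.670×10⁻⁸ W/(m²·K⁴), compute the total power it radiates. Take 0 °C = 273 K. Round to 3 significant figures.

T = 726.1 °C + 273 = 999.1 K.
Area A = 1.64 m².
P = σAT⁴ = 5.670×10⁻⁸ × 1.64 × (999.1)⁴ = 9.27×10⁴ W.

P ≈ 9.27×10⁴ W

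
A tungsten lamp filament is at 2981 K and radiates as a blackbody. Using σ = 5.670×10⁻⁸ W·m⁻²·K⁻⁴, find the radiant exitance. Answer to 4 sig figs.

Stefan–Boltzmann: I = σT⁴ = 5.670×10⁻⁸ × (2981)⁴ = 4.477×10⁶ W/m².

I ≈ 4.477×10⁶ W/m²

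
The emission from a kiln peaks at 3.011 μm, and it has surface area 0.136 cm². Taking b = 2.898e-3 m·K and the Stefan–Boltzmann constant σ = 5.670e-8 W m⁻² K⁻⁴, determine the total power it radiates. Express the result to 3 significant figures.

Wien's law: T = b/λ_max = 2.898×10⁻³/3.011×10⁻⁶ = 962.471 K.
Area A = 0.136 cm² = 1.36×10⁻⁵ m².
Then P = σAT⁴ = 5.670×10⁻⁸×1.36×10⁻⁵×(962.471)⁴ = 0.662 W.

P ≈ 0.662 W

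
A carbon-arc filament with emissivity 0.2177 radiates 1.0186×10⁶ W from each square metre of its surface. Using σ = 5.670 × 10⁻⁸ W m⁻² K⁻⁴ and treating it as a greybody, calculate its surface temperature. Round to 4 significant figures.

T ≈ 3014 K

I = εσT⁴, so T = (I/εσ)^(1/4) = (1.0186×10⁶/(0.2177×5.670×10⁻⁸))^(1/4) = 3014 K.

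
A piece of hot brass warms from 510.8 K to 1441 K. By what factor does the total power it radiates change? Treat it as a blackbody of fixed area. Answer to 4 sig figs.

P ∝ T⁴, so P₂/P₁ = (T₂/T₁)⁴ = (1441/510.8)⁴ = (2.82106)⁴ = 63.34.

P₂/P₁ ≈ 63.34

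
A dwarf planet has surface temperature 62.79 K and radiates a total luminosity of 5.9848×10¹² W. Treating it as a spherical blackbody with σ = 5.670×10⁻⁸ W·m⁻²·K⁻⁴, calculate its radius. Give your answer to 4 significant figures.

L = 4πR²σT⁴ ⇒ R = √(L/(4πσT⁴)).
σT⁴ = 0.881343 W/m², so R = √(5.9848×10¹²/(4π×0.881343)) = 7.351×10⁵ m.

R ≈ 7.351×10⁵ m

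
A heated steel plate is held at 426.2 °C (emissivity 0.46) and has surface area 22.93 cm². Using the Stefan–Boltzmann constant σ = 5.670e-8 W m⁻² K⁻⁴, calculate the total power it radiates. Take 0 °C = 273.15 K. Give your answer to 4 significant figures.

P ≈ 14.31 W

T = 426.2 °C + 273.15 = 699.35 K.
Area A = 22.93 cm² = 2.293×10⁻³ m².
P = εσAT⁴ = 0.46 × 5.670×10⁻⁸ × 2.293×10⁻³ × (699.35)⁴ = 14.31 W.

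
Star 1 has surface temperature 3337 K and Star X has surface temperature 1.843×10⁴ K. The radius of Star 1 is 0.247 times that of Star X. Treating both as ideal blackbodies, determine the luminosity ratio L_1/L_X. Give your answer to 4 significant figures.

L ∝ R²T⁴, so L_1/L_X = (R_1/R_X)²(T_1/T_X)⁴ = (0.247)² × (3337/1.843×10⁴)⁴ = 0.061009 × 1.07479×10⁻³ = 6.557×10⁻⁵.

L_1/L_X ≈ 6.557×10⁻⁵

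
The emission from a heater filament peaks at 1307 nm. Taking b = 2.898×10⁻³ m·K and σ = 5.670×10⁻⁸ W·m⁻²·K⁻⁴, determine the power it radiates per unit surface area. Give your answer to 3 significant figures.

Wien's law: T = b/λ_max = 2.898×10⁻³/1.307×10⁻⁶ = 2217.29 K.
Then I = σT⁴ = 5.670×10⁻⁸×(2217.29)⁴ = 1.37×10⁶ W/m².

I ≈ 1.37×10⁶ W/m²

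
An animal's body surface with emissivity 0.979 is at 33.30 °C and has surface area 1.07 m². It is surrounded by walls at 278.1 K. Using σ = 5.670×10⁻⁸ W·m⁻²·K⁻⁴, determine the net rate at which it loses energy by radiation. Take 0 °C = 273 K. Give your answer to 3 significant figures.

Net loss ≈ 168 W

T = 33.30 °C + 273 = 306.30 K.
Area A = 1.07 m².
Net radiated power P_net = εσA(T⁴ − T₀⁴) = 0.979×5.670×10⁻⁸×1.07×(306.30⁴ − 278.1⁴).
T⁴ − T₀⁴ = 8.80213×10⁹ − 5.98142×10⁹ = 2.82071×10⁹ K⁴, so P_net = 168 W.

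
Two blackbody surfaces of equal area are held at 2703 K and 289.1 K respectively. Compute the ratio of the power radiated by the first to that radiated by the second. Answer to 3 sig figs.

P₁/P₂ ≈ 7.64×10³

With equal areas, P₁/P₂ = (T₁/T₂)⁴ = (2703/289.1)⁴ = 7.64×10³.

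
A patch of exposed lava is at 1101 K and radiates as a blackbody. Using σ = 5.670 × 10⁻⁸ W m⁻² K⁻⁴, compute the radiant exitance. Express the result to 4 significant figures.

Stefan–Boltzmann: I = σT⁴ = 5.670×10⁻⁸ × (1101)⁴ = 8.332×10⁴ W/m².

I ≈ 8.332×10⁴ W/m²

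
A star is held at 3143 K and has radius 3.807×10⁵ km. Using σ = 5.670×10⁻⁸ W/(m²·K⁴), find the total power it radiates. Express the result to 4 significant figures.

P ≈ 1.008×10²⁵ W

Surface area A = 4πR² = 4π(3.807×10⁸ m)² = 1.82128×10¹⁸ m².
P = σAT⁴ = 5.670×10⁻⁸ × 1.82128×10¹⁸ × (3143)⁴ = 1.008×10²⁵ W.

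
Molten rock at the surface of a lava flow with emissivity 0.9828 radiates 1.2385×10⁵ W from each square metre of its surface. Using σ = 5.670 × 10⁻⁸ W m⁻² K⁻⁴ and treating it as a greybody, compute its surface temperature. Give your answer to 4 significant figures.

T ≈ 1221 K

I = εσT⁴, so T = (I/εσ)^(1/4) = (1.2385×10⁵/(0.9828×5.670×10⁻⁸))^(1/4) = 1221 K.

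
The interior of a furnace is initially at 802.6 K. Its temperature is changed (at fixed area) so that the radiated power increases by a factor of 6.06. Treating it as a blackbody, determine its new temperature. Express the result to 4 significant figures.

P ∝ T⁴, so T₂/T₁ = (P₂/P₁)^(1/4) = (6.06)^(1/4) = 1.56898.
T₂ = 802.6 × 1.56898 = 1259 K.

T₂ ≈ 1259 K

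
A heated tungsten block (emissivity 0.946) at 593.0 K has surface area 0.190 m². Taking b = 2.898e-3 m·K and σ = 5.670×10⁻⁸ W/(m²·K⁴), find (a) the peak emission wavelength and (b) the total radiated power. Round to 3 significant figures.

λ_max ≈ 4.89 μm; P ≈ 1.26×10³ W

(a) λ_max = b/T = 2.898×10⁻³/593.0 = 4.887×10⁻⁶ m = 4.89 μm.
Area A = 0.190 m².
(b) P = εσAT⁴ = 0.946×5.670×10⁻⁸×0.190×(593.0)⁴ = 1.26×10³ W.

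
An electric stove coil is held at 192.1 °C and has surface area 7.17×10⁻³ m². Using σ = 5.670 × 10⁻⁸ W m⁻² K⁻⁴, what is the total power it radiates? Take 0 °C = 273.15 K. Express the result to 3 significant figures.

T = 192.1 °C + 273.15 = 465.25 K.
Area A = 7.17×10⁻³ m².
P = σAT⁴ = 5.670×10⁻⁸ × 7.17×10⁻³ × (465.25)⁴ = 19.0 W.

P ≈ 19.0 W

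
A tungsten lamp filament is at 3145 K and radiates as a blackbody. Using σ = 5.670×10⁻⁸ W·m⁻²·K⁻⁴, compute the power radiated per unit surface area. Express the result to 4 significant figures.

I ≈ 5.547×10⁶ W/m²

Stefan–Boltzmann: I = σT⁴ = 5.670×10⁻⁸ × (3145)⁴ = 5.547×10⁶ W/m².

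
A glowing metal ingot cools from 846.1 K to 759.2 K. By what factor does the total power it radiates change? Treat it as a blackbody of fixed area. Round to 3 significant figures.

P ∝ T⁴, so P₂/P₁ = (T₂/T₁)⁴ = (759.2/846.1)⁴ = (0.897293)⁴ = 0.648.

P₂/P₁ ≈ 0.648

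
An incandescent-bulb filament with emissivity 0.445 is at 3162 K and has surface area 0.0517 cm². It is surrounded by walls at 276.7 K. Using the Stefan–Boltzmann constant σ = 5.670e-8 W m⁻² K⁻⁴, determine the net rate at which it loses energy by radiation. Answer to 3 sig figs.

Net loss ≈ 13.0 W

Area A = 0.0517 cm² = 5.17×10⁻⁶ m².
Net radiated power P_net = εσA(T⁴ − T₀⁴) = 0.445×5.670×10⁻⁸×5.17×10⁻⁶×(3162⁴ − 276.7⁴).
T⁴ − T₀⁴ = 9.99649×10¹³ − 5.86188×10⁹ = 9.99590×10¹³ K⁴, so P_net = 13.0 W.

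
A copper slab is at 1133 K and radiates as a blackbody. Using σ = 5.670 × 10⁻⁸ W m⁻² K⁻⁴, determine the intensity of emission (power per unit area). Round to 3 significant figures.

Stefan–Boltzmann: I = σT⁴ = 5.670×10⁻⁸ × (1133)⁴ = 9.34×10⁴ W/m².

I ≈ 9.34×10⁴ W/m²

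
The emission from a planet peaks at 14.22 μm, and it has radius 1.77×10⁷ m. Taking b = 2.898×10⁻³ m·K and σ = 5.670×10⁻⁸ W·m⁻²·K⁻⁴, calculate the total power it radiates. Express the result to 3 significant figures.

Wien's law: T = b/λ_max = 2.898×10⁻³/1.422×10⁻⁵ = 203.797 K.
Surface area A = 4πR² = 4π(1.77×10⁷ m)² = 3.93692×10¹⁵ m².
Then P = σAT⁴ = 5.670×10⁻⁸×3.93692×10¹⁵×(203.797)⁴ = 3.85×10¹⁷ W.

P ≈ 3.85×10¹⁷ W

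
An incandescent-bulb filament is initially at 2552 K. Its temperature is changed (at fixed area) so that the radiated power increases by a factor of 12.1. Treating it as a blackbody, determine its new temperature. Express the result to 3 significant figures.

T₂ ≈ 4.76×10³ K

P ∝ T⁴, so T₂/T₁ = (P₂/P₁)^(1/4) = (12.1)^(1/4) = 1.86508.
T₂ = 2552 × 1.86508 = 4.76×10³ K.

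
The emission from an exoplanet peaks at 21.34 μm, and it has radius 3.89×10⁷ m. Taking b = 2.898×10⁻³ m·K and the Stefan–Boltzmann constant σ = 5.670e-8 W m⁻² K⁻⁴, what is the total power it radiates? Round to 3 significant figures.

P ≈ 3.67×10¹⁷ W

Wien's law: T = b/λ_max = 2.898×10⁻³/2.134×10⁻⁵ = 135.801 K.
Surface area A = 4πR² = 4π(3.89×10⁷ m)² = 1.90156×10¹⁶ m².
Then P = σAT⁴ = 5.670×10⁻⁸×1.90156×10¹⁶×(135.801)⁴ = 3.67×10¹⁷ W.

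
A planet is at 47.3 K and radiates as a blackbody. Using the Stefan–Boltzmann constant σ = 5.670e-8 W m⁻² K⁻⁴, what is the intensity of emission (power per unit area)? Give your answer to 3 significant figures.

I ≈ 0.284 W/m²

Stefan–Boltzmann: I = σT⁴ = 5.670×10⁻⁸ × (47.3)⁴ = 0.284 W/m².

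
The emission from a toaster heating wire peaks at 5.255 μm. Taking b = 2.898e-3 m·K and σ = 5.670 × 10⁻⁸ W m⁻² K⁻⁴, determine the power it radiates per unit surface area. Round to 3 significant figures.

I ≈ 5.24×10³ W/m²

Wien's law: T = b/λ_max = 2.898×10⁻³/5.255×10⁻⁶ = 551.475 K.
Then I = σT⁴ = 5.670×10⁻⁸×(551.475)⁴ = 5.24×10³ W/m².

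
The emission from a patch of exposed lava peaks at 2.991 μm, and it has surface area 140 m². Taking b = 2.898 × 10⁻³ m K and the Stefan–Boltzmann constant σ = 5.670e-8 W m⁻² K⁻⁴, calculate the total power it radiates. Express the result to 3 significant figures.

Wien's law: T = b/λ_max = 2.898×10⁻³/2.991×10⁻⁶ = 968.907 K.
Area A = 140 m².
Then P = σAT⁴ = 5.670×10⁻⁸×140×(968.907)⁴ = 7.00×10⁶ W.

P ≈ 7.00×10⁶ W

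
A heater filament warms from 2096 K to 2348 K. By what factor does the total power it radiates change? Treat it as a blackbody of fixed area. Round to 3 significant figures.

P ∝ T⁴, so P₂/P₁ = (T₂/T₁)⁴ = (2348/2096)⁴ = (1.12023)⁴ = 1.57.

P₂/P₁ ≈ 1.57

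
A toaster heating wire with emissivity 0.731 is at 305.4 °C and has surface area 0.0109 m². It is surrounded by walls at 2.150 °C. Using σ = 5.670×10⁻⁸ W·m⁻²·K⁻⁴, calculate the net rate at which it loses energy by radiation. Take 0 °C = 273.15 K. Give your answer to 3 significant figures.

Net loss ≈ 48.0 W

T = 305.4 °C + 273.15 = 578.55 K.
Surroundings: T = 2.150 °C + 273.15 = 275.300 K.
Area A = 0.0109 m².
Net radiated power P_net = εσA(T⁴ − T₀⁴) = 0.731×5.670×10⁻⁸×0.0109×(578.55⁴ − 275.300⁴).
T⁴ − T₀⁴ = 1.12038×10¹¹ − 5.74414×10⁹ = 1.06294×10¹¹ K⁴, so P_net = 48.0 W.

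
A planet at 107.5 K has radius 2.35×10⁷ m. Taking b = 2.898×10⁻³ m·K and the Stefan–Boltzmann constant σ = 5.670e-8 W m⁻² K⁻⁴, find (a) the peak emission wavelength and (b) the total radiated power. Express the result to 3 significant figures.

(a) λ_max = b/T = 2.898×10⁻³/107.5 = 2.696×10⁻⁵ m = 27.0 μm.
Surface area A = 4πR² = 4π(2.35×10⁷ m)² = 6.93978×10¹⁵ m².
(b) P = σAT⁴ = 5.670×10⁻⁸×6.93978×10¹⁵×(107.5)⁴ = 5.25×10¹⁶ W.

λ_max ≈ 27.0 μm; P ≈ 5.25×10¹⁶ W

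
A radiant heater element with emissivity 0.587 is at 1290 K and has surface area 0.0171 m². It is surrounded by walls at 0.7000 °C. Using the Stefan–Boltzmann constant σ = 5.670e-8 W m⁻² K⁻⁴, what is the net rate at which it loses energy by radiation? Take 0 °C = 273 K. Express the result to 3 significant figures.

Surroundings: T = 0.7000 °C + 273 = 273.7000 K.
Area A = 0.0171 m².
Net radiated power P_net = εσA(T⁴ − T₀⁴) = 0.587×5.670×10⁻⁸×0.0171×(1290⁴ − 273.7000⁴).
T⁴ − T₀⁴ = 2.76923×10¹² − 5.61176×10⁹ = 2.76362×10¹² K⁴, so P_net = 1.57×10³ W.

Net loss ≈ 1.57×10³ W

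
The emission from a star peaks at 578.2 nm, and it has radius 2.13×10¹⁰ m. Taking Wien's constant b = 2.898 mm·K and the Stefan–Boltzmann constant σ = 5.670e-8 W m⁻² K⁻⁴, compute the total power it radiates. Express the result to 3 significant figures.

P ≈ 2.04×10²⁹ W

Wien's law: T = b/λ_max = 2.898×10⁻³/5.782×10⁻⁷ = 5012.11 K.
Surface area A = 4πR² = 4π(2.13×10¹⁰ m)² = 5.70124×10²¹ m².
Then P = σAT⁴ = 5.670×10⁻⁸×5.70124×10²¹×(5012.11)⁴ = 2.04×10²⁹ W.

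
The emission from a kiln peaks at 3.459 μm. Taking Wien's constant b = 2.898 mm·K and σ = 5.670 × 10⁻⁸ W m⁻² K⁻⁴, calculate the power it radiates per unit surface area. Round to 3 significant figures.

Wien's law: T = b/λ_max = 2.898×10⁻³/3.459×10⁻⁶ = 837.814 K.
Then I = σT⁴ = 5.670×10⁻⁸×(837.814)⁴ = 2.79×10⁴ W/m².

I ≈ 2.79×10⁴ W/m²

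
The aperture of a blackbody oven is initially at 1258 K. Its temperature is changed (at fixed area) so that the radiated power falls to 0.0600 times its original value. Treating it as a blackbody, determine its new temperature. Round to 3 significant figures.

P ∝ T⁴, so T₂/T₁ = (P₂/P₁)^(1/4) = (0.0600)^(1/4) = 0.494923.
T₂ = 1258 × 0.494923 = 623 K.

T₂ ≈ 623 K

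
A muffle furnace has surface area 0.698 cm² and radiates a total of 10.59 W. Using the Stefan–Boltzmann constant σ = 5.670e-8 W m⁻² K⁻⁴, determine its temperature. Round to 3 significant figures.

Area A = 0.698 cm² = 6.98×10⁻⁵ m².
P = σAT⁴ ⇒ T = (P/(σA))^(1/4) = (10.59/(5.670×10⁻⁸×6.98×10⁻⁵))^(1/4) = 1.28×10³ K.

T ≈ 1.28×10³ K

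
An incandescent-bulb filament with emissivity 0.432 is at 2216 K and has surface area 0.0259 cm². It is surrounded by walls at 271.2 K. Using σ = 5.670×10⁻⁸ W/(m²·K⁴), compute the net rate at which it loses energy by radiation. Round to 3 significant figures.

Area A = 0.0259 cm² = 2.59×10⁻⁶ m².
Net radiated power P_net = εσA(T⁴ − T₀⁴) = 0.432×5.670×10⁻⁸×2.59×10⁻⁶×(2216⁴ − 271.2⁴).
T⁴ − T₀⁴ = 2.41145×10¹³ − 5.40952×10⁹ = 2.41091×10¹³ K⁴, so P_net = 1.53 W.

Net loss ≈ 1.53 W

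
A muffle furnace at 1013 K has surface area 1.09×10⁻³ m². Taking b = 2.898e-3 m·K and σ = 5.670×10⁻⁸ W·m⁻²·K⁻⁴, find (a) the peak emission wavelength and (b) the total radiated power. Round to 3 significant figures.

λ_max ≈ 2.86×10³ nm; P ≈ 65.1 W

(a) λ_max = b/T = 2.898×10⁻³/1013 = 2.861×10⁻⁶ m = 2.86×10³ nm.
Area A = 1.09×10⁻³ m².
(b) P = σAT⁴ = 5.670×10⁻⁸×1.09×10⁻³×(1013)⁴ = 65.1 W.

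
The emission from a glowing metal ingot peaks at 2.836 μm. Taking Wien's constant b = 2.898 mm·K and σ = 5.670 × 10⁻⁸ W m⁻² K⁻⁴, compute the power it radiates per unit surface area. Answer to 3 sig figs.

I ≈ 6.18×10⁴ W/m²

Wien's law: T = b/λ_max = 2.898×10⁻³/2.836×10⁻⁶ = 1021.86 K.
Then I = σT⁴ = 5.670×10⁻⁸×(1021.86)⁴ = 6.18×10⁴ W/m².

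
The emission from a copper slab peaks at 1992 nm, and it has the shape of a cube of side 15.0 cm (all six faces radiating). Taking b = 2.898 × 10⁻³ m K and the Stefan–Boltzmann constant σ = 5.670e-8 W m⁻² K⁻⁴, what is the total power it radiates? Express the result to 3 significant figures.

P ≈ 3.43×10⁴ W

Wien's law: T = b/λ_max = 2.898×10⁻³/1.992×10⁻⁶ = 1454.82 K.
Area A = 6s² = 6×(0.150 m)² = 0.135 m².
Then P = σAT⁴ = 5.670×10⁻⁸×0.135×(1454.82)⁴ = 3.43×10⁴ W.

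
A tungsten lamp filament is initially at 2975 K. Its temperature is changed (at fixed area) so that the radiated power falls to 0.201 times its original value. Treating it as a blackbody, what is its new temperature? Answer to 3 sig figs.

P ∝ T⁴, so T₂/T₁ = (P₂/P₁)^(1/4) = (0.201)^(1/4) = 0.669575.
T₂ = 2975 × 0.669575 = 1.99×10³ K.

T₂ ≈ 1.99×10³ K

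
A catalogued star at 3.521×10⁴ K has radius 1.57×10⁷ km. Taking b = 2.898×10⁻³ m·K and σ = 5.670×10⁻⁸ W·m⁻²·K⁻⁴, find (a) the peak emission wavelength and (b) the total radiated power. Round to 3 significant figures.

λ_max ≈ 82.3 nm; P ≈ 2.70×10³² W

(a) λ_max = b/T = 2.898×10⁻³/3.521×10⁴ = 8.231×10⁻⁸ m = 82.3 nm.
Surface area A = 4πR² = 4π(1.57×10¹⁰ m)² = 3.09748×10²¹ m².
(b) P = σAT⁴ = 5.670×10⁻⁸×3.09748×10²¹×(3.521×10⁴)⁴ = 2.70×10³² W.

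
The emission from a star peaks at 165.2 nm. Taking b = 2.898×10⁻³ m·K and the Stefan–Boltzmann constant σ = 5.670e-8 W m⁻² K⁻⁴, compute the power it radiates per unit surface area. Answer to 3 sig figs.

Wien's law: T = b/λ_max = 2.898×10⁻³/1.652×10⁻⁷ = 17542.4 K.
Then I = σT⁴ = 5.670×10⁻⁸×(17542.4)⁴ = 5.37×10⁹ W/m².

I ≈ 5.37×10⁹ W/m²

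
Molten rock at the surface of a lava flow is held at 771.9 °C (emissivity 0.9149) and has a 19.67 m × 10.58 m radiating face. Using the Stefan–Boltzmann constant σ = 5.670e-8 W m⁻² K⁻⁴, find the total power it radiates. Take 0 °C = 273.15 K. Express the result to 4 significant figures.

P ≈ 1.288×10⁷ W

T = 771.9 °C + 273.15 = 1045.05 K.
Area A = 19.67 × 10.58 = 208.109 m².
P = εσAT⁴ = 0.9149 × 5.670×10⁻⁸ × 208.109 × (1045.05)⁴ = 1.288×10⁷ W.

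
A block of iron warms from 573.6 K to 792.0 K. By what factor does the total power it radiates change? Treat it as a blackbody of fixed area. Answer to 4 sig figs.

P₂/P₁ ≈ 3.635

P ∝ T⁴, so P₂/P₁ = (T₂/T₁)⁴ = (792.0/573.6)⁴ = (1.38075)⁴ = 3.635.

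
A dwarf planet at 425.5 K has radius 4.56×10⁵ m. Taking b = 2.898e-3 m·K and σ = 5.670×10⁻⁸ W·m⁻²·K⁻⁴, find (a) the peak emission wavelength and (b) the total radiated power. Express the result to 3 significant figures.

(a) λ_max = b/T = 2.898×10⁻³/425.5 = 6.811×10⁻⁶ m = 6.81 μm.
Surface area A = 4πR² = 4π(4.56×10⁵ m)² = 2.61300×10¹² m².
(b) P = σAT⁴ = 5.670×10⁻⁸×2.61300×10¹²×(425.5)⁴ = 4.86×10¹⁵ W.

λ_max ≈ 6.81 μm; P ≈ 4.86×10¹⁵ W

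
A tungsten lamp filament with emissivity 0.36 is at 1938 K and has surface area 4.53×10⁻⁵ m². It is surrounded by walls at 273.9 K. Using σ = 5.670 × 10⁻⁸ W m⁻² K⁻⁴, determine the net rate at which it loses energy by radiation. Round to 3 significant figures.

Net loss ≈ 13.0 W

Area A = 4.53×10⁻⁵ m².
Net radiated power P_net = εσA(T⁴ − T₀⁴) = 0.36×5.670×10⁻⁸×4.53×10⁻⁵×(1938⁴ − 273.9⁴).
T⁴ − T₀⁴ = 1.41064×10¹³ − 5.62818×10⁹ = 1.41008×10¹³ K⁴, so P_net = 13.0 W.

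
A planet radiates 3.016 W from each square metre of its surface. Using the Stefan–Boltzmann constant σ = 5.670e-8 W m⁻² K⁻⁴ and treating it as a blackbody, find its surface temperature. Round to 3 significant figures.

I = σT⁴, so T = (I/σ)^(1/4) = (3.016/(5.670×10⁻⁸))^(1/4) = 85.4 K.

T ≈ 85.4 K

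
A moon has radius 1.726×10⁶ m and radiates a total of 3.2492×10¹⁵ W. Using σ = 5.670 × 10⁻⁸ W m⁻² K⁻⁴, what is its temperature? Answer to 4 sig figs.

Surface area A = 4πR² = 4π(1.726×10⁶ m)² = 3.74362×10¹³ m².
P = σAT⁴ ⇒ T = (P/(σA))^(1/4) = (3.2492×10¹⁵/(5.670×10⁻⁸×3.74362×10¹³))^(1/4) = 197.8 K.

T ≈ 197.8 K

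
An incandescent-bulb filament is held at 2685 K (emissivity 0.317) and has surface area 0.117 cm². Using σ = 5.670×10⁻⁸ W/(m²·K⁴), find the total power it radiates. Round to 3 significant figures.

P ≈ 10.9 W

Area A = 0.117 cm² = 1.17×10⁻⁵ m².
P = εσAT⁴ = 0.317 × 5.670×10⁻⁸ × 1.17×10⁻⁵ × (2685)⁴ = 10.9 W.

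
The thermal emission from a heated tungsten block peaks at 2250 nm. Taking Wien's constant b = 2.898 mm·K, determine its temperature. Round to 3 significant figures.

T ≈ 1.29×10³ K

Wien's law gives T = b/λ_max = (2.898×10⁻³ m·K)/(2.250×10⁻⁶ m) = 1.29×10³ K.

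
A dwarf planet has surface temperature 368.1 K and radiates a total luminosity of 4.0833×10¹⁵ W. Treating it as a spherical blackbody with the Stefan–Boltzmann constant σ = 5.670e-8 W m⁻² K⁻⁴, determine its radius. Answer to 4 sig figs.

R ≈ 5.587×10⁵ m

L = 4πR²σT⁴ ⇒ R = √(L/(4πσT⁴)).
σT⁴ = 1040.99 W/m², so R = √(4.0833×10¹⁵/(4π×1040.99)) = 5.587×10⁵ m.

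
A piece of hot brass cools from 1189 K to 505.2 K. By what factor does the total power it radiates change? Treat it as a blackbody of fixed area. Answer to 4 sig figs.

P ∝ T⁴, so P₂/P₁ = (T₂/T₁)⁴ = (505.2/1189)⁴ = (0.424895)⁴ = 0.03259.

P₂/P₁ ≈ 0.03259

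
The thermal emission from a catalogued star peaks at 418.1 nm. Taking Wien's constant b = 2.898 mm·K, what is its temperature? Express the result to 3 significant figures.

Wien's law gives T = b/λ_max = (2.898×10⁻³ m·K)/(4.181×10⁻⁷ m) = 6.93×10³ K.

T ≈ 6.93×10³ K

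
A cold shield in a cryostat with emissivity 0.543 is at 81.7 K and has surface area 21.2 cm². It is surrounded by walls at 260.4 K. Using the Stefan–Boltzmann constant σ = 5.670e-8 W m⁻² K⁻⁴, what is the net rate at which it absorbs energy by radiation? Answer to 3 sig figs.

Area A = 21.2 cm² = 2.12×10⁻³ m².
Net radiated power P_net = εσA(T⁴ − T₀⁴) = 0.543×5.670×10⁻⁸×2.12×10⁻³×(81.7⁴ − 260.4⁴).
T⁴ − T₀⁴ = 4.45542×10⁷ − 4.59795×10⁹ = -4.55340×10⁹ K⁴, so P_net = -0.297 W — negative, meaning a net gain of 0.297 W.

Net gain ≈ 0.297 W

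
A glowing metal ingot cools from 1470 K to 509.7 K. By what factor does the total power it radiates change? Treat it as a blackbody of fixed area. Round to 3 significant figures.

P ∝ T⁴, so P₂/P₁ = (T₂/T₁)⁴ = (509.7/1470)⁴ = (0.346735)⁴ = 0.0145.

P₂/P₁ ≈ 0.0145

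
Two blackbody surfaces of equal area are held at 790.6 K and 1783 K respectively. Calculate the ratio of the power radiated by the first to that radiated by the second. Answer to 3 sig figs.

P₁/P₂ ≈ 0.0387

With equal areas, P₁/P₂ = (T₁/T₂)⁴ = (790.6/1783)⁴ = 0.0387.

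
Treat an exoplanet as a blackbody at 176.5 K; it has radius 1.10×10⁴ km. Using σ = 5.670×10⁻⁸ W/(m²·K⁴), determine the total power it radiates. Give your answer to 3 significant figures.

Surface area A = 4πR² = 4π(1.10×10⁷ m)² = 1.52053×10¹⁵ m².
P = σAT⁴ = 5.670×10⁻⁸ × 1.52053×10¹⁵ × (176.5)⁴ = 8.37×10¹⁶ W.

P ≈ 8.37×10¹⁶ W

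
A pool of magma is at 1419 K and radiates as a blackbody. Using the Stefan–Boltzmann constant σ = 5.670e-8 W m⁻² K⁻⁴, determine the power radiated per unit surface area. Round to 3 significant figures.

I ≈ 2.30×10⁵ W/m²

Stefan–Boltzmann: I = σT⁴ = 5.670×10⁻⁸ × (1419)⁴ = 2.30×10⁵ W/m².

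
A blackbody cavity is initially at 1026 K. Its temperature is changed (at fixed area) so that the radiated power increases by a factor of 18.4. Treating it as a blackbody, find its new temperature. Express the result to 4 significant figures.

T₂ ≈ 2125 K

P ∝ T⁴, so T₂/T₁ = (P₂/P₁)^(1/4) = (18.4)^(1/4) = 2.07112.
T₂ = 1026 × 2.07112 = 2125 K.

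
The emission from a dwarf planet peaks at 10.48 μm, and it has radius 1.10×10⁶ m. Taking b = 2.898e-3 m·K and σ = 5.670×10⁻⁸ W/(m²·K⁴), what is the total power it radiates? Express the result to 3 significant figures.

P ≈ 5.04×10¹⁵ W

Wien's law: T = b/λ_max = 2.898×10⁻³/1.048×10⁻⁵ = 276.527 K.
Surface area A = 4πR² = 4π(1.10×10⁶ m)² = 1.52053×10¹³ m².
Then P = σAT⁴ = 5.670×10⁻⁸×1.52053×10¹³×(276.527)⁴ = 5.04×10¹⁵ W.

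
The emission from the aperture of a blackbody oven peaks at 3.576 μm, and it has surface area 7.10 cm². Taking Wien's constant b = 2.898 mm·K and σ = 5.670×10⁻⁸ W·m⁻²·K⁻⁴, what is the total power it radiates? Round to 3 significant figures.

Wien's law: T = b/λ_max = 2.898×10⁻³/3.576×10⁻⁶ = 810.403 K.
Area A = 7.10 cm² = 7.10×10⁻⁴ m².
Then P = σAT⁴ = 5.670×10⁻⁸×7.10×10⁻⁴×(810.403)⁴ = 17.4 W.

P ≈ 17.4 W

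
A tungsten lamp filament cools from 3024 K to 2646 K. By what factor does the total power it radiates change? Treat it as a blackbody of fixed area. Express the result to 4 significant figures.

P₂/P₁ ≈ 0.5862

P ∝ T⁴, so P₂/P₁ = (T₂/T₁)⁴ = (2646/3024)⁴ = (0.875000)⁴ = 0.5862.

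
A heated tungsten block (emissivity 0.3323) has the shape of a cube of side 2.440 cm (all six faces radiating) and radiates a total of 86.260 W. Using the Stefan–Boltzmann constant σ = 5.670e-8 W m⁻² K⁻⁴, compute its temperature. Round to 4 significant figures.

Area A = 6s² = 6×(0.02440 m)² = 3.57216×10⁻³ m².
P = εσAT⁴ ⇒ T = (P/(εσA))^(1/4) = (86.260/(0.3323×5.670×10⁻⁸×3.57216×10⁻³))^(1/4) = 1064 K.

T ≈ 1064 K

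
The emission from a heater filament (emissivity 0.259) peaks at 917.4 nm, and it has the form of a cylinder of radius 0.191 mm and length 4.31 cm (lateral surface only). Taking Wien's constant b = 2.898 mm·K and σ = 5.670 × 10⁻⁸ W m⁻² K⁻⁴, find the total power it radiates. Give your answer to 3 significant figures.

P ≈ 75.6 W

Wien's law: T = b/λ_max = 2.898×10⁻³/9.174×10⁻⁷ = 3158.93 K.
Lateral area A = 2πrL = 2π×1.91×10⁻⁴×0.0431 = 5.17238×10⁻⁵ m².
Then P = εσAT⁴ = 0.259×5.670×10⁻⁸×5.17238×10⁻⁵×(3158.93)⁴ = 75.6 W.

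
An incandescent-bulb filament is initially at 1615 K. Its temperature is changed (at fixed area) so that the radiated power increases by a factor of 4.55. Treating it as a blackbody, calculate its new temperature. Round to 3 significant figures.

P ∝ T⁴, so T₂/T₁ = (P₂/P₁)^(1/4) = (4.55)^(1/4) = 1.46050.
T₂ = 1615 × 1.46050 = 2.36×10³ K.

T₂ ≈ 2.36×10³ K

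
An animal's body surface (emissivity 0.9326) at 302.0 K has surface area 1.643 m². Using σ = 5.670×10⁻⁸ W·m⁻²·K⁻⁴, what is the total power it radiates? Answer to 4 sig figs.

Area A = 1.643 m².
P = εσAT⁴ = 0.9326 × 5.670×10⁻⁸ × 1.643 × (302.0)⁴ = 722.7 W.

P ≈ 722.7 W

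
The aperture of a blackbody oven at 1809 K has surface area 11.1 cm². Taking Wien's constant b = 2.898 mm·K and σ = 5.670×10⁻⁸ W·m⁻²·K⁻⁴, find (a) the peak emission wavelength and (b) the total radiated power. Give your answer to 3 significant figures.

λ_max ≈ 1.60 μm; P ≈ 674 W

(a) λ_max = b/T = 2.898×10⁻³/1809 = 1.602×10⁻⁶ m = 1.60 μm.
Area A = 11.1 cm² = 1.11×10⁻³ m².
(b) P = σAT⁴ = 5.670×10⁻⁸×1.11×10⁻³×(1809)⁴ = 674 W.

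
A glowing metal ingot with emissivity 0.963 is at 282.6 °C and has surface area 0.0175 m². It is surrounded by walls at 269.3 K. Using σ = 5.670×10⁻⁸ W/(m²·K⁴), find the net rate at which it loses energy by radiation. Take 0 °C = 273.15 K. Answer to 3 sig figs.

Net loss ≈ 86.1 W

T = 282.6 °C + 273.15 = 555.75 K.
Area A = 0.0175 m².
Net radiated power P_net = εσA(T⁴ − T₀⁴) = 0.963×5.670×10⁻⁸×0.0175×(555.75⁴ − 269.3⁴).
T⁴ − T₀⁴ = 9.53933×10¹⁰ − 5.25951×10⁹ = 9.01338×10¹⁰ K⁴, so P_net = 86.1 W.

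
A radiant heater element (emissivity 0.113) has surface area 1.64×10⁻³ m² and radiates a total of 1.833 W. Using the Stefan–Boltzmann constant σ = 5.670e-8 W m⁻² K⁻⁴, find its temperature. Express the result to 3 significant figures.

Area A = 1.64×10⁻³ m².
P = εσAT⁴ ⇒ T = (P/(εσA))^(1/4) = (1.833/(0.113×5.670×10⁻⁸×1.64×10⁻³))^(1/4) = 646 K.

T ≈ 646 K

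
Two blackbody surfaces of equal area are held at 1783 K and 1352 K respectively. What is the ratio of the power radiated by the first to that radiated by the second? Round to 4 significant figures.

P₁/P₂ ≈ 3.025

With equal areas, P₁/P₂ = (T₁/T₂)⁴ = (1783/1352)⁴ = 3.025.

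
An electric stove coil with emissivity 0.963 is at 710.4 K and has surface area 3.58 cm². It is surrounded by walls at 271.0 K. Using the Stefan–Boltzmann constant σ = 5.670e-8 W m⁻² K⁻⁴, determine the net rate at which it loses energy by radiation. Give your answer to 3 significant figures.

Net loss ≈ 4.87 W

Area A = 3.58 cm² = 3.58×10⁻⁴ m².
Net radiated power P_net = εσA(T⁴ − T₀⁴) = 0.963×5.670×10⁻⁸×3.58×10⁻⁴×(710.4⁴ − 271.0⁴).
T⁴ − T₀⁴ = 2.54690×10¹¹ − 5.39358×10⁹ = 2.49296×10¹¹ K⁴, so P_net = 4.87 W.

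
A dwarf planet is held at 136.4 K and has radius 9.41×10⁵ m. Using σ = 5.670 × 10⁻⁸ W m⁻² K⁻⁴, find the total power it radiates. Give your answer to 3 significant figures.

Surface area A = 4πR² = 4π(9.41×10⁵ m)² = 1.11273×10¹³ m².
P = σAT⁴ = 5.670×10⁻⁸ × 1.11273×10¹³ × (136.4)⁴ = 2.18×10¹⁴ W.

P ≈ 2.18×10¹⁴ W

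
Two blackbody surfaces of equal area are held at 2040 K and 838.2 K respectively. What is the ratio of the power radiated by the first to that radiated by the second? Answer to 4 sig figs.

With equal areas, P₁/P₂ = (T₁/T₂)⁴ = (2040/838.2)⁴ = 35.09.

P₁/P₂ ≈ 35.09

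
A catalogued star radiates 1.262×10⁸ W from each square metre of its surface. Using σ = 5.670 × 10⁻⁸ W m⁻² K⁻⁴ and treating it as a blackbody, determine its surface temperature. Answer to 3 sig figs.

I = σT⁴, so T = (I/σ)^(1/4) = (1.262×10⁸/(5.670×10⁻⁸))^(1/4) = 6.87×10³ K.

T ≈ 6.87×10³ K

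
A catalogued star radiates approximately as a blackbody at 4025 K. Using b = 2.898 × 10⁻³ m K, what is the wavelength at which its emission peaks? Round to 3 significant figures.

λ_max ≈ 720 nm

Wien's displacement law: λ_max = b/T = (2.898×10⁻³ m·K)/(4025 K) = 7.200×10⁻⁷ m.
That is 720 nm, in the visible range.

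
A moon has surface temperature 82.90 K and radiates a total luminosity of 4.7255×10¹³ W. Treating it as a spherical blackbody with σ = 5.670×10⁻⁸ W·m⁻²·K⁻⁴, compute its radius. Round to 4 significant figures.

R ≈ 1.185×10⁶ m

L = 4πR²σT⁴ ⇒ R = √(L/(4πσT⁴)).
σT⁴ = 2.67794 W/m², so R = √(4.7255×10¹³/(4π×2.67794)) = 1.185×10⁶ m.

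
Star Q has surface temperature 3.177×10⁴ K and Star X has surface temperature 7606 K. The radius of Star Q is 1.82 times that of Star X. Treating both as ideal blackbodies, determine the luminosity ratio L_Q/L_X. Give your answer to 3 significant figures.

L_Q/L_X ≈ 1.01×10³

L ∝ R²T⁴, so L_Q/L_X = (R_Q/R_X)²(T_Q/T_X)⁴ = (1.82)² × (3.177×10⁴/7606)⁴ = 3.3124 × 304.399 = 1.01×10³.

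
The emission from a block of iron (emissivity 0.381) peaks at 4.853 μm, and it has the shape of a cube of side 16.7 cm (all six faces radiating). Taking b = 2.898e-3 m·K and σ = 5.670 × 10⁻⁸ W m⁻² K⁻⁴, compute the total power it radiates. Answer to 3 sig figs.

P ≈ 460 W

Wien's law: T = b/λ_max = 2.898×10⁻³/4.853×10⁻⁶ = 597.156 K.
Area A = 6s² = 6×(0.167 m)² = 0.167334 m².
Then P = εσAT⁴ = 0.381×5.670×10⁻⁸×0.167334×(597.156)⁴ = 460 W.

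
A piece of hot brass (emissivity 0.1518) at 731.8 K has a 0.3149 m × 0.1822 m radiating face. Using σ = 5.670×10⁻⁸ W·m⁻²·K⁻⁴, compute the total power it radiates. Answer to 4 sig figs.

P ≈ 141.6 W

Area A = 0.3149 × 0.1822 = 0.0573748 m².
P = εσAT⁴ = 0.1518 × 5.670×10⁻⁸ × 0.0573748 × (731.8)⁴ = 141.6 W.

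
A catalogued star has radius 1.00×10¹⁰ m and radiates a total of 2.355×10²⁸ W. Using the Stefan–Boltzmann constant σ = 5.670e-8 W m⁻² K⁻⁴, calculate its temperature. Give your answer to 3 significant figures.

T ≈ 4.26×10³ K

Surface area A = 4πR² = 4π(1.00×10¹⁰ m)² = 1.25664×10²¹ m².
P = σAT⁴ ⇒ T = (P/(σA))^(1/4) = (2.355×10²⁸/(5.670×10⁻⁸×1.25664×10²¹))^(1/4) = 4.26×10³ K.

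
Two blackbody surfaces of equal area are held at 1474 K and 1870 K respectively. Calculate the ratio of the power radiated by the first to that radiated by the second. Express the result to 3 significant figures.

With equal areas, P₁/P₂ = (T₁/T₂)⁴ = (1474/1870)⁴ = 0.386.

P₁/P₂ ≈ 0.386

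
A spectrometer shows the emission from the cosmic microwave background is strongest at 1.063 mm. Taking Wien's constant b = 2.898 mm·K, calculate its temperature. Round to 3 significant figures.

T ≈ 2.73 K

Wien's law gives T = b/λ_max = (2.898×10⁻³ m·K)/(1.063×10⁻³ m) = 2.73 K.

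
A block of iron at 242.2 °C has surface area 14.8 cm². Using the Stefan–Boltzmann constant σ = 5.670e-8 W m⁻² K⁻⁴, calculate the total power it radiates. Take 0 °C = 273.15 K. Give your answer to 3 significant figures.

T = 242.2 °C + 273.15 = 515.35 K.
Area A = 14.8 cm² = 1.48×10⁻³ m².
P = σAT⁴ = 5.670×10⁻⁸ × 1.48×10⁻³ × (515.35)⁴ = 5.92 W.

P ≈ 5.92 W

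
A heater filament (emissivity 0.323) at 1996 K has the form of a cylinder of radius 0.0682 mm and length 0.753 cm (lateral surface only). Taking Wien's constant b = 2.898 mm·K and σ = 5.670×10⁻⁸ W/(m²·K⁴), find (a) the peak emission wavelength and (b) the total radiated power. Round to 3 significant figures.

λ_max ≈ 1.45 μm; P ≈ 0.938 W

(a) λ_max = b/T = 2.898×10⁻³/1996 = 1.452×10⁻⁶ m = 1.45 μm.
Lateral area A = 2πrL = 2π×6.82×10⁻⁵×7.53×10⁻³ = 3.22670×10⁻⁶ m².
(b) P = εσAT⁴ = 0.323×5.670×10⁻⁸×3.22670×10⁻⁶×(1996)⁴ = 0.938 W.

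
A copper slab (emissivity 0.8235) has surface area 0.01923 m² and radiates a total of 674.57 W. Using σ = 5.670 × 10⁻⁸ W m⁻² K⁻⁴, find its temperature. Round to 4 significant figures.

Area A = 0.01923 m².
P = εσAT⁴ ⇒ T = (P/(εσA))^(1/4) = (674.57/(0.8235×5.670×10⁻⁸×0.01923))^(1/4) = 931.0 K.

T ≈ 931.0 K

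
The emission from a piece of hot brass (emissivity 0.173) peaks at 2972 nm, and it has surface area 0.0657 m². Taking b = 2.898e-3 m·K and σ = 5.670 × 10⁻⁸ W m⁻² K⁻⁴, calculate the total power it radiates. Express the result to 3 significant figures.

P ≈ 583 W

Wien's law: T = b/λ_max = 2.898×10⁻³/2.972×10⁻⁶ = 975.101 K.
Area A = 0.0657 m².
Then P = εσAT⁴ = 0.173×5.670×10⁻⁸×0.0657×(975.101)⁴ = 583 W.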